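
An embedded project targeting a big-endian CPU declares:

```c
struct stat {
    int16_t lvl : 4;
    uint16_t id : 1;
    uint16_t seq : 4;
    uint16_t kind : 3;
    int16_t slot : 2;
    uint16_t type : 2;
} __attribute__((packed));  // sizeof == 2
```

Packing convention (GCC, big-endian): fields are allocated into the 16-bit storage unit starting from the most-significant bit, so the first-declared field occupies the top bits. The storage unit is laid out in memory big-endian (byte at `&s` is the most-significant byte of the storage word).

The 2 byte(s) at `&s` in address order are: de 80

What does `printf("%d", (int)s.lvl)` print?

-3

[0]=0xde [1]=0x80 (big-endian) → word 0xde80
lvl:4 @ bit 12 → (0xde80>>12)&0xf = 0xd  ←
id:1 @ bit 11 → (0xde80>>11)&0x1 = 0x1
seq:4 @ bit 7 → (0xde80>>7)&0xf = 0xd
kind:3 @ bit 4 → (0xde80>>4)&0x7 = 0x0
slot:2 @ bit 2 → (0xde80>>2)&0x3 = 0x0
type:2 @ bit 0 → (0xde80>>0)&0x3 = 0x0
lvl signed 4b, MSB=1: 13 - 16 = -3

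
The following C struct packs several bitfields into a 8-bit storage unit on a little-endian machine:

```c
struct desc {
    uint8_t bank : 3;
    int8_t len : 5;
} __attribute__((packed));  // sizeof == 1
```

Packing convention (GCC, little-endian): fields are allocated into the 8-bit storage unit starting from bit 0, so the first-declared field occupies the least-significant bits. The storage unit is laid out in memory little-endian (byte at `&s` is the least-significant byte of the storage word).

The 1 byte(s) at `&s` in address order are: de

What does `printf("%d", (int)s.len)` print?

[0]=0xde (little-endian) → word 0xde
bank:3 @ bit 0 → (0xde>>0)&0x7 = 0x6
len:5 @ bit 3 → (0xde>>3)&0x1f = 0x1b  ←
len signed 5b, MSB=1: 27 - 32 = -5

-5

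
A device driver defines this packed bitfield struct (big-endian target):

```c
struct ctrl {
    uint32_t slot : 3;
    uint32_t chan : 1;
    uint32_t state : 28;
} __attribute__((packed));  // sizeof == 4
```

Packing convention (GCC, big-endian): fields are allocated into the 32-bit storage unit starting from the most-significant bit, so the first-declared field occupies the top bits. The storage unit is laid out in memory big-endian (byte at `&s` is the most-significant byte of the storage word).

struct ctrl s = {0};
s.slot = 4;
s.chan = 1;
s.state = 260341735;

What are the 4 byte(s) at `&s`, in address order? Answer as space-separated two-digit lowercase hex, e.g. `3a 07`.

[29+:3] slot=4 & 0x7 = 0x4; word=0x80000000
[28+:1] chan=1 & 0x1 = 0x1; word=0x90000000
[0+:28] state=260341735 & 0xfffffff = 0xf847fe7; word=0x9f847fe7
word = 0x9f847fe7 → big-endian bytes:
  [0]=0x9f  [1]=0x84  [2]=0x7f  [3]=0xe7

9f 84 7f e7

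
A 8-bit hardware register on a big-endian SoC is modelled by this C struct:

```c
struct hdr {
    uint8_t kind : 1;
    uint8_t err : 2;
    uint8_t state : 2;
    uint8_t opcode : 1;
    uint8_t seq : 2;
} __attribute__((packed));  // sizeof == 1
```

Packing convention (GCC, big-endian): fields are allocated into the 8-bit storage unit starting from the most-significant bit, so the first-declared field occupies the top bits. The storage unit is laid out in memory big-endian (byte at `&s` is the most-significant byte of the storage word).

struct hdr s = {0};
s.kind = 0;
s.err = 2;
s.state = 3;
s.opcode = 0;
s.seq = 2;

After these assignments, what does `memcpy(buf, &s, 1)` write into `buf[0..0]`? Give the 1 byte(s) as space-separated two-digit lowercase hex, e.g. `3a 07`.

kind (1b) val=0 bits=0x0 at bit 7: 0x00
err (2b) val=2 bits=0x2 at bit 5: 0x40
state (2b) val=3 bits=0x3 at bit 3: 0x58
opcode (1b) val=0 bits=0x0 at bit 2: 0x58
seq (2b) val=2 bits=0x2 at bit 0: 0x5a
word = 0x5a → big-endian bytes:
  [0]=0x5a

5a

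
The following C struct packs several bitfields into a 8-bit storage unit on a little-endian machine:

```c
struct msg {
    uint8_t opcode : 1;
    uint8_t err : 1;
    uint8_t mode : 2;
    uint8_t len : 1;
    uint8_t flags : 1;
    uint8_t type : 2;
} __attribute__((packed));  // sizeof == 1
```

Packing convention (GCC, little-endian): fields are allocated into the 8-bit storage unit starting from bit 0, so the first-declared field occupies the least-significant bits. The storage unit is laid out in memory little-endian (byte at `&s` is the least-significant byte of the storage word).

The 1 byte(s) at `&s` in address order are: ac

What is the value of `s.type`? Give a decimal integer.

2

[0]=0xac (little-endian) → word 0xac
opcode [0+:1] = (word>>0) & 0x1 = 0
err [1+:1] = (word>>1) & 0x1 = 0
mode [2+:2] = (word>>2) & 0x3 = 3
len [4+:1] = (word>>4) & 0x1 = 0
flags [5+:1] = (word>>5) & 0x1 = 1
type [6+:2] = (word>>6) & 0x3 = 2  ←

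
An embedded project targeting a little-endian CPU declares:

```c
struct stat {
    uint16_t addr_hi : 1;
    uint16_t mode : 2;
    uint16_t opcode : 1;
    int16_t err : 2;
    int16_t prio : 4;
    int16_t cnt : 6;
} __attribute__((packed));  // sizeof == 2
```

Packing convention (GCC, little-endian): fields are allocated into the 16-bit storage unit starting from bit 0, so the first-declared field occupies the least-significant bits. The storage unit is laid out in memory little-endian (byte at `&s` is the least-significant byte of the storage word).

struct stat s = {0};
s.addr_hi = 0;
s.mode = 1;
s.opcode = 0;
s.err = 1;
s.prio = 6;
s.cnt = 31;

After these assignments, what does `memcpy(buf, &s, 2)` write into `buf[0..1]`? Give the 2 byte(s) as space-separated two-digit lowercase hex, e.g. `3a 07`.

addr_hi:1 = 0 → 0x0 << 0 → word 0x0000
mode:2 = 1 → 0x1 << 1 → word 0x0002
opcode:1 = 0 → 0x0 << 3 → word 0x0002
err:2 = 1 → 0x1 << 4 → word 0x0012
prio:4 = 6 → 0x6 << 6 → word 0x0192
cnt:6 = 31 → 0x1f << 10 → word 0x7d92
word = 0x7d92 → little-endian bytes:
  [0]=0x92  [1]=0x7d

92 7d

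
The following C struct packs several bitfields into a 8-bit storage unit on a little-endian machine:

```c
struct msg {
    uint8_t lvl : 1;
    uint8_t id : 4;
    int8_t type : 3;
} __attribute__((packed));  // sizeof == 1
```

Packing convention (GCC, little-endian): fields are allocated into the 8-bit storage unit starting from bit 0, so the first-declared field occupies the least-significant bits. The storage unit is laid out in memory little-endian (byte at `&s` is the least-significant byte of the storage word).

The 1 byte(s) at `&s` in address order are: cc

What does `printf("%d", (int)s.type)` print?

-2

[0]=0xcc (little-endian) → word 0xcc
lvl [0+:1] = (word>>0) & 0x1 = 0
id [1+:4] = (word>>1) & 0xf = 6
type [5+:3] = (word>>5) & 0x7 = 6  ←
type signed 3b, MSB=1: 6 - 8 = -2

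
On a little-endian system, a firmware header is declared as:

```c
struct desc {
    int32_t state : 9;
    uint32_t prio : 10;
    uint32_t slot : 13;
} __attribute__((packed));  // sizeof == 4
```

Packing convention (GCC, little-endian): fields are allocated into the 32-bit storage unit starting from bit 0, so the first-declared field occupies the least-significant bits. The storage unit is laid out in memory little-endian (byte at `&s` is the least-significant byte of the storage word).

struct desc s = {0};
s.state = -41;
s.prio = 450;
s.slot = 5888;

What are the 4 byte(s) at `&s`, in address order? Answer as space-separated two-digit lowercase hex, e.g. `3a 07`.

d7 85 03 b8

state (9b) val=-41 bits=0x1d7 at bit 0: 0x000001d7
prio (10b) val=450 bits=0x1c2 at bit 9: 0x000385d7
slot (13b) val=5888 bits=0x1700 at bit 19: 0xb80385d7
word = 0xb80385d7 → little-endian bytes:
  [0]=0xd7  [1]=0x85  [2]=0x03  [3]=0xb8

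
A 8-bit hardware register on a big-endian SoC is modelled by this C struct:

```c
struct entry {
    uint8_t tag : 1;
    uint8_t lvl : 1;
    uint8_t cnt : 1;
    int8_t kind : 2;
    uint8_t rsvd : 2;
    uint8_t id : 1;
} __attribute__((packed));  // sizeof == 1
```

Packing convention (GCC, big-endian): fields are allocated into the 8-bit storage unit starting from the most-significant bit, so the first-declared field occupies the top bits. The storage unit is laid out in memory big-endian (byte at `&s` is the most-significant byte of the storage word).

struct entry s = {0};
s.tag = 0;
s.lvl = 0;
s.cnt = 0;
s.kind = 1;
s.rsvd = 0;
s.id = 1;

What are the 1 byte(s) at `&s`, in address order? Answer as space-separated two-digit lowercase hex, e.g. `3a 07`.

09

tag (1b) val=0 bits=0x0 at bit 7: 0x00
lvl (1b) val=0 bits=0x0 at bit 6: 0x00
cnt (1b) val=0 bits=0x0 at bit 5: 0x00
kind (2b) val=1 bits=0x1 at bit 3: 0x08
rsvd (2b) val=0 bits=0x0 at bit 1: 0x08
id (1b) val=1 bits=0x1 at bit 0: 0x09
word = 0x09 → big-endian bytes:
  [0]=0x09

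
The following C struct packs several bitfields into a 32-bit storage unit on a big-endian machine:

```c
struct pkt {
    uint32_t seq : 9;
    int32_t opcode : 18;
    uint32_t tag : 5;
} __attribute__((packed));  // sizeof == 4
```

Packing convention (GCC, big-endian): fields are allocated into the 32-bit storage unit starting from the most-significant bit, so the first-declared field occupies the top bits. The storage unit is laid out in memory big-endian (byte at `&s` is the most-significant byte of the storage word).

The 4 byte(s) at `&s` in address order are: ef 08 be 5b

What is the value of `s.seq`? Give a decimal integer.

478

[0]=0xef [1]=0x08 [2]=0xbe [3]=0x5b (big-endian) → word 0xef08be5b
seq:9 @ bit 23 → (0xef08be5b>>23)&0x1ff = 0x1de  ←
opcode:18 @ bit 5 → (0xef08be5b>>5)&0x3ffff = 0x45f2
tag:5 @ bit 0 → (0xef08be5b>>0)&0x1f = 0x1b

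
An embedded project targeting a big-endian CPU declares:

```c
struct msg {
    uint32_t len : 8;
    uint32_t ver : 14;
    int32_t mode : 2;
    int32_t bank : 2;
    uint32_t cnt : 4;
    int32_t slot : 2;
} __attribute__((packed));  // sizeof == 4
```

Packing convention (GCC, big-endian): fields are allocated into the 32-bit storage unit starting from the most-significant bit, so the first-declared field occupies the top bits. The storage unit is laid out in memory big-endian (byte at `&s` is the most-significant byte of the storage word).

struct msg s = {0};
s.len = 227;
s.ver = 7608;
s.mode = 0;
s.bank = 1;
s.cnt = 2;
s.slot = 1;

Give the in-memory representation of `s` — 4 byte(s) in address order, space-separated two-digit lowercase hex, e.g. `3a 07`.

[24+:8] len=227 & 0xff = 0xe3; word=0xe3000000
[10+:14] ver=7608 & 0x3fff = 0x1db8; word=0xe376e000
[8+:2] mode=0 & 0x3 = 0x0; word=0xe376e000
[6+:2] bank=1 & 0x3 = 0x1; word=0xe376e040
[2+:4] cnt=2 & 0xf = 0x2; word=0xe376e048
[0+:2] slot=1 & 0x3 = 0x1; word=0xe376e049
word = 0xe376e049 → big-endian bytes:
  [0]=0xe3  [1]=0x76  [2]=0xe0  [3]=0x49

e3 76 e0 49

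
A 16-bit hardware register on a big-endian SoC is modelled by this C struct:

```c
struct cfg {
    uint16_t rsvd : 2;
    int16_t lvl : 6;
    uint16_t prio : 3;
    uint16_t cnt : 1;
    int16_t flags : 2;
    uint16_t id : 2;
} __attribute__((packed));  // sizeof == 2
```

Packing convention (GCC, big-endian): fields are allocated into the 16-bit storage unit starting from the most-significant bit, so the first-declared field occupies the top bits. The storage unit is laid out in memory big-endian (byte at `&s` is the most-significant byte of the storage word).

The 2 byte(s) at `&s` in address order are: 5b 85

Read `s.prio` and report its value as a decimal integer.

4

[0]=0x5b [1]=0x85 (big-endian) → word 0x5b85
rsvd [14+:2] = (word>>14) & 0x3 = 1
lvl [8+:6] = (word>>8) & 0x3f = 27
prio [5+:3] = (word>>5) & 0x7 = 4  ←
cnt [4+:1] = (word>>4) & 0x1 = 0
flags [2+:2] = (word>>2) & 0x3 = 1
id [0+:2] = (word>>0) & 0x3 = 1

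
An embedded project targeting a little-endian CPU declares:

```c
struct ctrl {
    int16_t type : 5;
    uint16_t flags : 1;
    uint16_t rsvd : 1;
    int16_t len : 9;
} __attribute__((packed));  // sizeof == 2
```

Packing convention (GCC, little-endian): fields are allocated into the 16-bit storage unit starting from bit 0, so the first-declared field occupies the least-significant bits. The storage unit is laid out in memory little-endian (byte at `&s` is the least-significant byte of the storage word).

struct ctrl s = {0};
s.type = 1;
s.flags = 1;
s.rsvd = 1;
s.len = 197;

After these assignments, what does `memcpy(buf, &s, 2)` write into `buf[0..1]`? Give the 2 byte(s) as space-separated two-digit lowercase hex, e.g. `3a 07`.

type:5 = 1 → 0x1 << 0 → word 0x0001
flags:1 = 1 → 0x1 << 5 → word 0x0021
rsvd:1 = 1 → 0x1 << 6 → word 0x0061
len:9 = 197 → 0xc5 << 7 → word 0x62e1
word = 0x62e1 → little-endian bytes:
  [0]=0xe1  [1]=0x62

e1 62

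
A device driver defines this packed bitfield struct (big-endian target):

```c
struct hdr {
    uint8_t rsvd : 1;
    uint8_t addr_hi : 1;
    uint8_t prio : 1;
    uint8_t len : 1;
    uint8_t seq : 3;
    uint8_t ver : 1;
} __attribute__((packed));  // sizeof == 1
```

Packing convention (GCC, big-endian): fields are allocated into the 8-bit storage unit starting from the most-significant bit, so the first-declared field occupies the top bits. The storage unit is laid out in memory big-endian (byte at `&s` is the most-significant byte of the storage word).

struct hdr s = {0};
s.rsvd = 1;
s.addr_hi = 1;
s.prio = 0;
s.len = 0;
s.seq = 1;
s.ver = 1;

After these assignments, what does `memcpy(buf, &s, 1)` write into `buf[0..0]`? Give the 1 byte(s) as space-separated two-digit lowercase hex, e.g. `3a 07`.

c3

rsvd:1 = 1 → 0x1 << 7 → word 0x80
addr_hi:1 = 1 → 0x1 << 6 → word 0xc0
prio:1 = 0 → 0x0 << 5 → word 0xc0
len:1 = 0 → 0x0 << 4 → word 0xc0
seq:3 = 1 → 0x1 << 1 → word 0xc2
ver:1 = 1 → 0x1 << 0 → word 0xc3
word = 0xc3 → big-endian bytes:
  [0]=0xc3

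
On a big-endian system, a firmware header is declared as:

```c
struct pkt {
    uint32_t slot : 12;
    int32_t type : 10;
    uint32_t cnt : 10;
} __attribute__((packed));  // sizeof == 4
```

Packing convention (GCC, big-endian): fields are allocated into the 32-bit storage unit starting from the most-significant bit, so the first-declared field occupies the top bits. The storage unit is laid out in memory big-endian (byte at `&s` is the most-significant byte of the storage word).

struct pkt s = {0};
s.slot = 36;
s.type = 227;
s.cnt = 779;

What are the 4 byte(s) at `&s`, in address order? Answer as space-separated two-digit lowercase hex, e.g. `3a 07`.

slot:12 = 36 → 0x24 << 20 → word 0x02400000
type:10 = 227 → 0xe3 << 10 → word 0x02438c00
cnt:10 = 779 → 0x30b << 0 → word 0x02438f0b
word = 0x02438f0b → big-endian bytes:
  [0]=0x02  [1]=0x43  [2]=0x8f  [3]=0x0b

02 43 8f 0b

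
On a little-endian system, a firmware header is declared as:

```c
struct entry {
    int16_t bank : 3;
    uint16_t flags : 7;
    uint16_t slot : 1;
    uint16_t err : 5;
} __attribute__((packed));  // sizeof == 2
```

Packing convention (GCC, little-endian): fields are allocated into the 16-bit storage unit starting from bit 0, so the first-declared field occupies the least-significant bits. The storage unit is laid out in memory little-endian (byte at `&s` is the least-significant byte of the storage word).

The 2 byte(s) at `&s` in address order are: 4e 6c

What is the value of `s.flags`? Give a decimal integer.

9

[0]=0x4e [1]=0x6c (little-endian) → word 0x6c4e
bank:3 @ bit 0 → (0x6c4e>>0)&0x7 = 0x6
flags:7 @ bit 3 → (0x6c4e>>3)&0x7f = 0x9  ←
slot:1 @ bit 10 → (0x6c4e>>10)&0x1 = 0x1
err:5 @ bit 11 → (0x6c4e>>11)&0x1f = 0xd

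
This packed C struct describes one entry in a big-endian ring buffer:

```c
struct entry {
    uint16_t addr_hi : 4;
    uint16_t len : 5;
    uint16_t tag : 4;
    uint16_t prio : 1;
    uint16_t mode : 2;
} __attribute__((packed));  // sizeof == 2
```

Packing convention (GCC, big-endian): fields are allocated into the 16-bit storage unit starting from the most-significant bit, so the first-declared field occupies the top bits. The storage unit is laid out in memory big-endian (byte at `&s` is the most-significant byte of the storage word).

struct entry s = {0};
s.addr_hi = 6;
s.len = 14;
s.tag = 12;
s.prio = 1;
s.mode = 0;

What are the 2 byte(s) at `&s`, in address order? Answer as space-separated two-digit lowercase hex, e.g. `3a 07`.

67 64

addr_hi:4 = 6 → 0x6 << 12 → word 0x6000
len:5 = 14 → 0xe << 7 → word 0x6700
tag:4 = 12 → 0xc << 3 → word 0x6760
prio:1 = 1 → 0x1 << 2 → word 0x6764
mode:2 = 0 → 0x0 << 0 → word 0x6764
word = 0x6764 → big-endian bytes:
  [0]=0x67  [1]=0x64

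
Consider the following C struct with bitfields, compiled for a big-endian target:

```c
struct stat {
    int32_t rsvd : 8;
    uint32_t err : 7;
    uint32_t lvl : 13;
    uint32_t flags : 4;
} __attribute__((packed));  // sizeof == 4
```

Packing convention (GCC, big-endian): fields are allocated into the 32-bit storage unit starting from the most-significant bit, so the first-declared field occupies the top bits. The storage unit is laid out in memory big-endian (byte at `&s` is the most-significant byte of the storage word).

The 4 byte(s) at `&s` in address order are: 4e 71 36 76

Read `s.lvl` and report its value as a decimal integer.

[0]=0x4e [1]=0x71 [2]=0x36 [3]=0x76 (big-endian) → word 0x4e713676
rsvd:8 @ bit 24 → (0x4e713676>>24)&0xff = 0x4e
err:7 @ bit 17 → (0x4e713676>>17)&0x7f = 0x38
lvl:13 @ bit 4 → (0x4e713676>>4)&0x1fff = 0x1367  ←
flags:4 @ bit 0 → (0x4e713676>>0)&0xf = 0x6

4967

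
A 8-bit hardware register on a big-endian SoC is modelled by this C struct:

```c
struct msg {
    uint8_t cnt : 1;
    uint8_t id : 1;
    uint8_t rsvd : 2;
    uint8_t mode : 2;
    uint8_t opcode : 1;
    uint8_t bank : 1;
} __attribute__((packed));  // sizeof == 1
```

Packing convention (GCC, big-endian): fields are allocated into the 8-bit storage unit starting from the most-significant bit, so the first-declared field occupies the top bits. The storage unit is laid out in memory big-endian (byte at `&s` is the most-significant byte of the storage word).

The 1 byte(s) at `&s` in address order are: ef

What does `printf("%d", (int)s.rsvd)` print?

2

[0]=0xef (big-endian) → word 0xef
cnt [7+:1] = (word>>7) & 0x1 = 1
id [6+:1] = (word>>6) & 0x1 = 1
rsvd [4+:2] = (word>>4) & 0x3 = 2  ←
mode [2+:2] = (word>>2) & 0x3 = 3
opcode [1+:1] = (word>>1) & 0x1 = 1
bank [0+:1] = (word>>0) & 0x1 = 1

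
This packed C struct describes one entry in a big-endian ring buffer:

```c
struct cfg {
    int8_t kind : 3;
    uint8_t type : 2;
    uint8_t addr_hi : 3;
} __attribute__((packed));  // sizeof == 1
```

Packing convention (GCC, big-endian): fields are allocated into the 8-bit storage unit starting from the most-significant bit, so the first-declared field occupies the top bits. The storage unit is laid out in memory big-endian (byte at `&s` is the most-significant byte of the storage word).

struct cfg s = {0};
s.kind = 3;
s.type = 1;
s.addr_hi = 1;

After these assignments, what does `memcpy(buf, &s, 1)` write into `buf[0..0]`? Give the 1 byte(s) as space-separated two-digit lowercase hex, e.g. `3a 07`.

kind (3b) val=3 bits=0x3 at bit 5: 0x60
type (2b) val=1 bits=0x1 at bit 3: 0x68
addr_hi (3b) val=1 bits=0x1 at bit 0: 0x69
word = 0x69 → big-endian bytes:
  [0]=0x69

69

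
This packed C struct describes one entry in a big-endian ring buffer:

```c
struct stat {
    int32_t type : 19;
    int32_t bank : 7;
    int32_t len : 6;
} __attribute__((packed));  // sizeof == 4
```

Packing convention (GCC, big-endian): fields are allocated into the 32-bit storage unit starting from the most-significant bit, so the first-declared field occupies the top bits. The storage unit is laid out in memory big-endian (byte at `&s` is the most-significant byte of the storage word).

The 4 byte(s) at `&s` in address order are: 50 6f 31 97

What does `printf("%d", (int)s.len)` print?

[0]=0x50 [1]=0x6f [2]=0x31 [3]=0x97 (big-endian) → word 0x506f3197
type [13+:19] = (word>>13) & 0x7ffff = 164729
bank [6+:7] = (word>>6) & 0x7f = 70
len [0+:6] = (word>>0) & 0x3f = 23  ←
len signed 6b, MSB=0: value = 23

23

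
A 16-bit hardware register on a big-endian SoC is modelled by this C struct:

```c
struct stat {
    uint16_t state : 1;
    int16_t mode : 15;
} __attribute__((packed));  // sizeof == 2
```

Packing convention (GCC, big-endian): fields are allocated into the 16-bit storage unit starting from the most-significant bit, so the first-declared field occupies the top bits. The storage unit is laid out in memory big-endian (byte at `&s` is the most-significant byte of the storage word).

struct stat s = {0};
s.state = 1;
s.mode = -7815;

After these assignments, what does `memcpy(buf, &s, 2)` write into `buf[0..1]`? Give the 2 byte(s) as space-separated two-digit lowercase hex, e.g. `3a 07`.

state:1 = 1 → 0x1 << 15 → word 0x8000
mode:15 = -7815 → 0x6179 << 0 → word 0xe179
word = 0xe179 → big-endian bytes:
  [0]=0xe1  [1]=0x79

e1 79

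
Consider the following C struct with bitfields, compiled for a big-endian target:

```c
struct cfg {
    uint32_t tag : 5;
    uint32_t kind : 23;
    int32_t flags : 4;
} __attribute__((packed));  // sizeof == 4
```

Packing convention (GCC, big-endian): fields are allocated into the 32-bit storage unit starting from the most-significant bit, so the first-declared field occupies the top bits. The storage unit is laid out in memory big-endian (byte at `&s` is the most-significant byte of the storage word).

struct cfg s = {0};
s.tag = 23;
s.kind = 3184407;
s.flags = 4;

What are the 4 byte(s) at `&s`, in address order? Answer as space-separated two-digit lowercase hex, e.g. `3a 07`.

[27+:5] tag=23 & 0x1f = 0x17; word=0xb8000000
[4+:23] kind=3184407 & 0x7fffff = 0x309717; word=0xbb097170
[0+:4] flags=4 & 0xf = 0x4; word=0xbb097174
word = 0xbb097174 → big-endian bytes:
  [0]=0xbb  [1]=0x09  [2]=0x71  [3]=0x74

bb 09 71 74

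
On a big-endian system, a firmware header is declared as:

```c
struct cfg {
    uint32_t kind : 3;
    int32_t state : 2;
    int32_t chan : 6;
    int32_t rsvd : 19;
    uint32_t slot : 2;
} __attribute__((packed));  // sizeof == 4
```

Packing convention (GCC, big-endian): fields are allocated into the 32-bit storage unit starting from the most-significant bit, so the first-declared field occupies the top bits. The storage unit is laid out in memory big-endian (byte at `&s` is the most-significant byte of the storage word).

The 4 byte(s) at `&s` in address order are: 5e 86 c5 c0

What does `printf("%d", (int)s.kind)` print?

[0]=0x5e [1]=0x86 [2]=0xc5 [3]=0xc0 (big-endian) → word 0x5e86c5c0
kind:3 @ bit 29 → (0x5e86c5c0>>29)&0x7 = 0x2  ←
state:2 @ bit 27 → (0x5e86c5c0>>27)&0x3 = 0x3
chan:6 @ bit 21 → (0x5e86c5c0>>21)&0x3f = 0x34
rsvd:19 @ bit 2 → (0x5e86c5c0>>2)&0x7ffff = 0x1b170
slot:2 @ bit 0 → (0x5e86c5c0>>0)&0x3 = 0x0

2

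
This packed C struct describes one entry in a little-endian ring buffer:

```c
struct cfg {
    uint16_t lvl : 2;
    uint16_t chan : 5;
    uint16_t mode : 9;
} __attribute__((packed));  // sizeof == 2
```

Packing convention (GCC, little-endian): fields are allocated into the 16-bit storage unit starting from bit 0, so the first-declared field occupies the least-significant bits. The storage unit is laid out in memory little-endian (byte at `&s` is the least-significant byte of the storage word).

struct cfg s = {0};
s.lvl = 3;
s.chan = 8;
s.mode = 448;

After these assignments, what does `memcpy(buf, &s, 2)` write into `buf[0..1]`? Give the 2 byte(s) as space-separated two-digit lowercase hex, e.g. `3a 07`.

lvl:2 = 3 → 0x3 << 0 → word 0x0003
chan:5 = 8 → 0x8 << 2 → word 0x0023
mode:9 = 448 → 0x1c0 << 7 → word 0xe023
word = 0xe023 → little-endian bytes:
  [0]=0x23  [1]=0xe0

23 e0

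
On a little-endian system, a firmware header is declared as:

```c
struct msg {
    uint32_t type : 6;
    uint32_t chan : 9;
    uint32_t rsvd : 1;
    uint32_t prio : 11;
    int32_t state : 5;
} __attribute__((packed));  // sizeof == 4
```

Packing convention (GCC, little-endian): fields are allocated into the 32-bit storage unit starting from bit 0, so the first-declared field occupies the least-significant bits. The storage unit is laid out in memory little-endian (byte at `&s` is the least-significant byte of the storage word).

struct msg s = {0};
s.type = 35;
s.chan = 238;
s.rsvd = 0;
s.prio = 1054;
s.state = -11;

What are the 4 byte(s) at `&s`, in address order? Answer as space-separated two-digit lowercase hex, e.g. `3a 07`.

type (6b) val=35 bits=0x23 at bit 0: 0x00000023
chan (9b) val=238 bits=0xee at bit 6: 0x00003ba3
rsvd (1b) val=0 bits=0x0 at bit 15: 0x00003ba3
prio (11b) val=1054 bits=0x41e at bit 16: 0x041e3ba3
state (5b) val=-11 bits=0x15 at bit 27: 0xac1e3ba3
word = 0xac1e3ba3 → little-endian bytes:
  [0]=0xa3  [1]=0x3b  [2]=0x1e  [3]=0xac

a3 3b 1e ac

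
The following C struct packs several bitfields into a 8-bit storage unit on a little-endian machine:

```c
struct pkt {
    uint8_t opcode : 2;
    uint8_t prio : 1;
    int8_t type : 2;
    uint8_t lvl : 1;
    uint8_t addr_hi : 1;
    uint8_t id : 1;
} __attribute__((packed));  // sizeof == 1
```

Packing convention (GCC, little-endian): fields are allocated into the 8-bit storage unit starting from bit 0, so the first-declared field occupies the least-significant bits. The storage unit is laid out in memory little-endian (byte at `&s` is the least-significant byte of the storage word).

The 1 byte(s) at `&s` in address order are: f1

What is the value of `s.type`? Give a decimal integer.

-2

[0]=0xf1 (little-endian) → word 0xf1
opcode [0+:2] = (word>>0) & 0x3 = 1
prio [2+:1] = (word>>2) & 0x1 = 0
type [3+:2] = (word>>3) & 0x3 = 2  ←
lvl [5+:1] = (word>>5) & 0x1 = 1
addr_hi [6+:1] = (word>>6) & 0x1 = 1
id [7+:1] = (word>>7) & 0x1 = 1
type signed 2b, MSB=1: 2 - 4 = -2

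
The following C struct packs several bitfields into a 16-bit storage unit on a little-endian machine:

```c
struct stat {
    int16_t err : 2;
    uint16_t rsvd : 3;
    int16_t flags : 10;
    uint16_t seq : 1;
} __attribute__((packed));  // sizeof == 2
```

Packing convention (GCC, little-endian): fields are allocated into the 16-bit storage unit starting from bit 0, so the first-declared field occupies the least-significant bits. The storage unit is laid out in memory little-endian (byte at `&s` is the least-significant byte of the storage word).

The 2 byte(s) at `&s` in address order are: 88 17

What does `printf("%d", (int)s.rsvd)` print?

[0]=0x88 [1]=0x17 (little-endian) → word 0x1788
err [0+:2] = (word>>0) & 0x3 = 0
rsvd [2+:3] = (word>>2) & 0x7 = 2  ←
flags [5+:10] = (word>>5) & 0x3ff = 188
seq [15+:1] = (word>>15) & 0x1 = 0

2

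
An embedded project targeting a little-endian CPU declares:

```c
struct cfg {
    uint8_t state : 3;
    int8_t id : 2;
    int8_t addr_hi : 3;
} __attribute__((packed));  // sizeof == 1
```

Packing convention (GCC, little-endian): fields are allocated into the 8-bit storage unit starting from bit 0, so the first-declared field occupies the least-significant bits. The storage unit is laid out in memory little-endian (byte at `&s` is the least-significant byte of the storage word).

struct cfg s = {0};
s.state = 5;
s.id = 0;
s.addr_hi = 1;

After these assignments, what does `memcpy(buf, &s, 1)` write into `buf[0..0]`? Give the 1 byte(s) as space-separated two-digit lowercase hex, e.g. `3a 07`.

[0+:3] state=5 & 0x7 = 0x5; word=0x05
[3+:2] id=0 & 0x3 = 0x0; word=0x05
[5+:3] addr_hi=1 & 0x7 = 0x1; word=0x25
word = 0x25 → little-endian bytes:
  [0]=0x25

25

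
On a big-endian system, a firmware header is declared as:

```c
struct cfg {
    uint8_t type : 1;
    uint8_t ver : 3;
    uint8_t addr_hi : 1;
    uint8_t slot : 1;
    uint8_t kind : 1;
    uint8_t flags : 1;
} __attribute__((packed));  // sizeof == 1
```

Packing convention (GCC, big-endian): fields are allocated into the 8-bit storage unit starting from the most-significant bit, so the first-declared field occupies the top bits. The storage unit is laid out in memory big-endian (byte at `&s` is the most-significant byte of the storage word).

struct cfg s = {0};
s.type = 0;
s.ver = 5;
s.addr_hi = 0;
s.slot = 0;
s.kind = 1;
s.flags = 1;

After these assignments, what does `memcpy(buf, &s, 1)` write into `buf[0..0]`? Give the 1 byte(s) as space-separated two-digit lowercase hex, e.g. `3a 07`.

type:1 = 0 → 0x0 << 7 → word 0x00
ver:3 = 5 → 0x5 << 4 → word 0x50
addr_hi:1 = 0 → 0x0 << 3 → word 0x50
slot:1 = 0 → 0x0 << 2 → word 0x50
kind:1 = 1 → 0x1 << 1 → word 0x52
flags:1 = 1 → 0x1 << 0 → word 0x53
word = 0x53 → big-endian bytes:
  [0]=0x53

53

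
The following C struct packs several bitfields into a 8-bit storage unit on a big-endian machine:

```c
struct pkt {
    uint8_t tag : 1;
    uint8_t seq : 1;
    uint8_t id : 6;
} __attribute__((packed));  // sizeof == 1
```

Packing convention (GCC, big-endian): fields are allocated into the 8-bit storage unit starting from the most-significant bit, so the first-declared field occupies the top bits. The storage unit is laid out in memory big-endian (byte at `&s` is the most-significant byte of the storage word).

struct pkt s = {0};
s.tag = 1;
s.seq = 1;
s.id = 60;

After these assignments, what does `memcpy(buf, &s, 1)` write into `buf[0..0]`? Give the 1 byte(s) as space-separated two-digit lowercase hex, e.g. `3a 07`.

fc

[7+:1] tag=1 & 0x1 = 0x1; word=0x80
[6+:1] seq=1 & 0x1 = 0x1; word=0xc0
[0+:6] id=60 & 0x3f = 0x3c; word=0xfc
word = 0xfc → big-endian bytes:
  [0]=0xfc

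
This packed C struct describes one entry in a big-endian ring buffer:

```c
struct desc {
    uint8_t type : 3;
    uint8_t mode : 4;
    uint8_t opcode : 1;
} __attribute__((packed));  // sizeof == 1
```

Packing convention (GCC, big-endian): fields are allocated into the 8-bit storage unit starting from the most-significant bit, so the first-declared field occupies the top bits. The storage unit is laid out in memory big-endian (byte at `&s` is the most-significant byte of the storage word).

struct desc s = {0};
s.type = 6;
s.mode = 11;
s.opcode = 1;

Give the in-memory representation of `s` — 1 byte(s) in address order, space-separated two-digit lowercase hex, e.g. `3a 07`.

d7

[5+:3] type=6 & 0x7 = 0x6; word=0xc0
[1+:4] mode=11 & 0xf = 0xb; word=0xd6
[0+:1] opcode=1 & 0x1 = 0x1; word=0xd7
word = 0xd7 → big-endian bytes:
  [0]=0xd7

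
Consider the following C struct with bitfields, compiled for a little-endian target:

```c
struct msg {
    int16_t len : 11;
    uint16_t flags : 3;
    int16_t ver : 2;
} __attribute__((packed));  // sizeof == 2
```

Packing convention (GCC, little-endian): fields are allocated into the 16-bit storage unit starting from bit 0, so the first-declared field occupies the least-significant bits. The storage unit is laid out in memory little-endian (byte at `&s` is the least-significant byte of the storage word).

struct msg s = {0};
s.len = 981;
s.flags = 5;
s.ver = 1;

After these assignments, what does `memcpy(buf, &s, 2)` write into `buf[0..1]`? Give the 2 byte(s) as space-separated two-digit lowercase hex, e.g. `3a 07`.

d5 6b

len (11b) val=981 bits=0x3d5 at bit 0: 0x03d5
flags (3b) val=5 bits=0x5 at bit 11: 0x2bd5
ver (2b) val=1 bits=0x1 at bit 14: 0x6bd5
word = 0x6bd5 → little-endian bytes:
  [0]=0xd5  [1]=0x6b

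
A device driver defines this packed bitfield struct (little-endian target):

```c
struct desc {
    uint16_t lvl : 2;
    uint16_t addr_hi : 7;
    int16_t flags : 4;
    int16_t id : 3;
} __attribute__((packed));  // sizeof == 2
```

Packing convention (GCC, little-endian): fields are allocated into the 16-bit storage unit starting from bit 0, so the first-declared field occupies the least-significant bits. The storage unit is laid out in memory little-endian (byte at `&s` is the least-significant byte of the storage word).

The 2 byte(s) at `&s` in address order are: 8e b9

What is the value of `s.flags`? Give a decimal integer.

-4

[0]=0x8e [1]=0xb9 (little-endian) → word 0xb98e
lvl:2 @ bit 0 → (0xb98e>>0)&0x3 = 0x2
addr_hi:7 @ bit 2 → (0xb98e>>2)&0x7f = 0x63
flags:4 @ bit 9 → (0xb98e>>9)&0xf = 0xc  ←
id:3 @ bit 13 → (0xb98e>>13)&0x7 = 0x5
flags signed 4b, MSB=1: 12 - 16 = -4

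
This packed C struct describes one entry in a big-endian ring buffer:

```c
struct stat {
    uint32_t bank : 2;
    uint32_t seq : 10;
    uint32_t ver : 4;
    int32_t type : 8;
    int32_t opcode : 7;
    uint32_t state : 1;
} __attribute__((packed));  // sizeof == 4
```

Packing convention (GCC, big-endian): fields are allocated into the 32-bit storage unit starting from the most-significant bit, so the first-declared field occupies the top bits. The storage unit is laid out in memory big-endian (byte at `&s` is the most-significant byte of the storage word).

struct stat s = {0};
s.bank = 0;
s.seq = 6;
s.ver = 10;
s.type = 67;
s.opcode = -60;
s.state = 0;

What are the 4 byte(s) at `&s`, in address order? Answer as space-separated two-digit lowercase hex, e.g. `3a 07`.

00 6a 43 88

bank:2 = 0 → 0x0 << 30 → word 0x00000000
seq:10 = 6 → 0x6 << 20 → word 0x00600000
ver:4 = 10 → 0xa << 16 → word 0x006a0000
type:8 = 67 → 0x43 << 8 → word 0x006a4300
opcode:7 = -60 → 0x44 << 1 → word 0x006a4388
state:1 = 0 → 0x0 << 0 → word 0x006a4388
word = 0x006a4388 → big-endian bytes:
  [0]=0x00  [1]=0x6a  [2]=0x43  [3]=0x88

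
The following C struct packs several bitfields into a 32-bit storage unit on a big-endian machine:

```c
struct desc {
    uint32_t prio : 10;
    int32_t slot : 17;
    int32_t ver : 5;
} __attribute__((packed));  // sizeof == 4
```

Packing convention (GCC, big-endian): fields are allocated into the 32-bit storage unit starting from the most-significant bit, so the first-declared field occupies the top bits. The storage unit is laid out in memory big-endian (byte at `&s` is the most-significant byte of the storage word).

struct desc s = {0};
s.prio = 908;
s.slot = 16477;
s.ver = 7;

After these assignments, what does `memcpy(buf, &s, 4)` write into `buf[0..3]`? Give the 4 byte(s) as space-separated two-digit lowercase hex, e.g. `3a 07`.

e3 08 0b a7

prio:10 = 908 → 0x38c << 22 → word 0xe3000000
slot:17 = 16477 → 0x405d << 5 → word 0xe3080ba0
ver:5 = 7 → 0x7 << 0 → word 0xe3080ba7
word = 0xe3080ba7 → big-endian bytes:
  [0]=0xe3  [1]=0x08  [2]=0x0b  [3]=0xa7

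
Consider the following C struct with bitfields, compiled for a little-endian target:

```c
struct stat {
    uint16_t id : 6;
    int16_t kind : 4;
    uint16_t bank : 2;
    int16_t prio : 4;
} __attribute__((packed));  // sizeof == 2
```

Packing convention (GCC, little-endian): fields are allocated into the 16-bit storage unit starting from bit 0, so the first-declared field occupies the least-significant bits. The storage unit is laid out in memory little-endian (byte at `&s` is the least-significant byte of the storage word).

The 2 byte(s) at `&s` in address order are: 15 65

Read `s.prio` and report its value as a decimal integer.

[0]=0x15 [1]=0x65 (little-endian) → word 0x6515
id [0+:6] = (word>>0) & 0x3f = 21
kind [6+:4] = (word>>6) & 0xf = 4
bank [10+:2] = (word>>10) & 0x3 = 1
prio [12+:4] = (word>>12) & 0xf = 6  ←
prio signed 4b, MSB=0: value = 6

6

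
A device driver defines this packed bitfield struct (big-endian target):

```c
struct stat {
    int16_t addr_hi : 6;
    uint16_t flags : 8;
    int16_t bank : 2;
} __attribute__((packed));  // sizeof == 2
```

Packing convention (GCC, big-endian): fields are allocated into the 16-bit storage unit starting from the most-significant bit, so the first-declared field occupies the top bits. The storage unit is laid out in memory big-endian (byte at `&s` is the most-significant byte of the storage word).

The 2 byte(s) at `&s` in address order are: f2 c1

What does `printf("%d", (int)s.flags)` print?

176

[0]=0xf2 [1]=0xc1 (big-endian) → word 0xf2c1
addr_hi [10+:6] = (word>>10) & 0x3f = 60
flags [2+:8] = (word>>2) & 0xff = 176  ←
bank [0+:2] = (word>>0) & 0x3 = 1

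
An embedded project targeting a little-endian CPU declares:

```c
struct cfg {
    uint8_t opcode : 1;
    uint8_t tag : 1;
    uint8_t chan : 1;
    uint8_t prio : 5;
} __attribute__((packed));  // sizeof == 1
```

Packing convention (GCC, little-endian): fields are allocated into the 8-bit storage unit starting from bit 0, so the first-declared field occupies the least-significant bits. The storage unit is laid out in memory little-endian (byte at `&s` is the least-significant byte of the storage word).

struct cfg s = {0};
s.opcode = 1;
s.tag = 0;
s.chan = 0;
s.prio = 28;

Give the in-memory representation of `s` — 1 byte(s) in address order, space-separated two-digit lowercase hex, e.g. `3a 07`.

e1

opcode (1b) val=1 bits=0x1 at bit 0: 0x01
tag (1b) val=0 bits=0x0 at bit 1: 0x01
chan (1b) val=0 bits=0x0 at bit 2: 0x01
prio (5b) val=28 bits=0x1c at bit 3: 0xe1
word = 0xe1 → little-endian bytes:
  [0]=0xe1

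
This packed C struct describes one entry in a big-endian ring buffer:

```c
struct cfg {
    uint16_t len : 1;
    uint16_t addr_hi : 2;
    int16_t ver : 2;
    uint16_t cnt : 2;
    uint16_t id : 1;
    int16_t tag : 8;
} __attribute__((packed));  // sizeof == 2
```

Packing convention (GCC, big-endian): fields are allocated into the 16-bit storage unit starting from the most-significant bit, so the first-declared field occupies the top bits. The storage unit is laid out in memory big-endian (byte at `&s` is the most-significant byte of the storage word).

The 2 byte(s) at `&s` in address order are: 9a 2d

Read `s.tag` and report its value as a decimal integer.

45

[0]=0x9a [1]=0x2d (big-endian) → word 0x9a2d
len [15+:1] = (word>>15) & 0x1 = 1
addr_hi [13+:2] = (word>>13) & 0x3 = 0
ver [11+:2] = (word>>11) & 0x3 = 3
cnt [9+:2] = (word>>9) & 0x3 = 1
id [8+:1] = (word>>8) & 0x1 = 0
tag [0+:8] = (word>>0) & 0xff = 45  ←
tag signed 8b, MSB=0: value = 45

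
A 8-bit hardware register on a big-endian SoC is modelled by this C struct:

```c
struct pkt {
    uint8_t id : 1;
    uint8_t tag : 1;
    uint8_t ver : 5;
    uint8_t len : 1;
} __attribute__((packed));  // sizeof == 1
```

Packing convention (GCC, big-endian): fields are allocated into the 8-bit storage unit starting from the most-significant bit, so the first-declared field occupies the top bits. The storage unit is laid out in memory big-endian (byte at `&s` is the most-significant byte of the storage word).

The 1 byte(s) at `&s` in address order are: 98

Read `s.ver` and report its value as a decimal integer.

[0]=0x98 (big-endian) → word 0x98
id [7+:1] = (word>>7) & 0x1 = 1
tag [6+:1] = (word>>6) & 0x1 = 0
ver [1+:5] = (word>>1) & 0x1f = 12  ←
len [0+:1] = (word>>0) & 0x1 = 0

12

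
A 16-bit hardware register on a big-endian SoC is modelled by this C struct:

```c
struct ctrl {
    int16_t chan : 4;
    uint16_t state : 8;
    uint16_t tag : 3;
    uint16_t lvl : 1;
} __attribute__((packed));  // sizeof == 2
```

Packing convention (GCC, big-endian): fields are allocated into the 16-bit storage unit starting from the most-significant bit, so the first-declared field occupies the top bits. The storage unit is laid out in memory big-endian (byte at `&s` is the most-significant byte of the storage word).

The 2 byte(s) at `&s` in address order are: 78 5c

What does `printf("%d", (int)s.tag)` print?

6

[0]=0x78 [1]=0x5c (big-endian) → word 0x785c
chan:4 @ bit 12 → (0x785c>>12)&0xf = 0x7
state:8 @ bit 4 → (0x785c>>4)&0xff = 0x85
tag:3 @ bit 1 → (0x785c>>1)&0x7 = 0x6  ←
lvl:1 @ bit 0 → (0x785c>>0)&0x1 = 0x0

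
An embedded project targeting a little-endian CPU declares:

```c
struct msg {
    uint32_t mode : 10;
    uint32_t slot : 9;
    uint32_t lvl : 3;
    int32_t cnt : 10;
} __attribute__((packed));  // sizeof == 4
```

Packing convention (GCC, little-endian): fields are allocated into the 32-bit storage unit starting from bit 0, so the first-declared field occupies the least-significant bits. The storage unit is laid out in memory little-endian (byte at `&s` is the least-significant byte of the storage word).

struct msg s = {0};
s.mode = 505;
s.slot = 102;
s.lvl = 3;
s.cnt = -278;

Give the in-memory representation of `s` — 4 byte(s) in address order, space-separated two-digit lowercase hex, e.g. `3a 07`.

f9 99 99 ba

[0+:10] mode=505 & 0x3ff = 0x1f9; word=0x000001f9
[10+:9] slot=102 & 0x1ff = 0x66; word=0x000199f9
[19+:3] lvl=3 & 0x7 = 0x3; word=0x001999f9
[22+:10] cnt=-278 & 0x3ff = 0x2ea; word=0xba9999f9
word = 0xba9999f9 → little-endian bytes:
  [0]=0xf9  [1]=0x99  [2]=0x99  [3]=0xba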